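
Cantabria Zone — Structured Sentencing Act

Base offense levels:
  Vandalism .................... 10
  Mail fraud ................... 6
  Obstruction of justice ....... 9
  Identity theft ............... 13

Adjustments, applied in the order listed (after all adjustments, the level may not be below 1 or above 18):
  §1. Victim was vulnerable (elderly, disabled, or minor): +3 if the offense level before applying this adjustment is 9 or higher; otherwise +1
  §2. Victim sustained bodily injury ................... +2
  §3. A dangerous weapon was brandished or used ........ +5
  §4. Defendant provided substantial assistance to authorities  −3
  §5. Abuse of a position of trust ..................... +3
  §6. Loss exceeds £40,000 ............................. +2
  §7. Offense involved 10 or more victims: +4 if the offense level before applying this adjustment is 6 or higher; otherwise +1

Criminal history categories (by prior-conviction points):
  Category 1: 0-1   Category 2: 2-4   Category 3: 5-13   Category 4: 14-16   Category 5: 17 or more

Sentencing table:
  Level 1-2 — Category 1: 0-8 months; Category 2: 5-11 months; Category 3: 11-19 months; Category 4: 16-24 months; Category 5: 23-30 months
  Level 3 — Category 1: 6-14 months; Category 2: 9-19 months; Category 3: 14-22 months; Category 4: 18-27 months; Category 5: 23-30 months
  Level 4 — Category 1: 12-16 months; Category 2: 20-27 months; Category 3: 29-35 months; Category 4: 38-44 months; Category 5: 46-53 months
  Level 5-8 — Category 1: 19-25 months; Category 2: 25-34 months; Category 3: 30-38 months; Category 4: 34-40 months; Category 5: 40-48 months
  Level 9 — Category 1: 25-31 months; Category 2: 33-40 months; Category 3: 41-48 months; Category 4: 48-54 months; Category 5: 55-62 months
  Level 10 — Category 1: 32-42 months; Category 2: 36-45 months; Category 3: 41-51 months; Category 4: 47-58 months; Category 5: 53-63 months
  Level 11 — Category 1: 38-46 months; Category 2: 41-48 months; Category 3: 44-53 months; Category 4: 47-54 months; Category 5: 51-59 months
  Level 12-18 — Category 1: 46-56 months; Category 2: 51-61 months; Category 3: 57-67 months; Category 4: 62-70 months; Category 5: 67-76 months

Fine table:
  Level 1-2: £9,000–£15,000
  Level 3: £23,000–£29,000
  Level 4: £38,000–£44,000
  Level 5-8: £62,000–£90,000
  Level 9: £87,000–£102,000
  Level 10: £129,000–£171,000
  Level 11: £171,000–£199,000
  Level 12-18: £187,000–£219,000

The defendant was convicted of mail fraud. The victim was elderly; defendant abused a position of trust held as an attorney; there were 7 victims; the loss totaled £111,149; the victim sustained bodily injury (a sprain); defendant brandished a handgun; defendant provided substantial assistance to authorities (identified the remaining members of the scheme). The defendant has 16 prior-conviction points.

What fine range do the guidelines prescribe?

Base offense level for mail fraud: 6.
§1 applies (level before this adjustment is 6 < 9, so +1): 6 + 1 = 7.
§2 applies: 7 + 2 = 9.
§3 applies: 9 + 5 = 14.
§4 applies: 14 − 3 = 11.
§5 applies: 11 + 3 = 14.
§6 applies: 14 + 2 = 16.
Final offense level: 16.
Level 16 falls in the 12-18 band.
Fine table: Level 12-18 → £187,000–£219,000.

£187,000–£219,000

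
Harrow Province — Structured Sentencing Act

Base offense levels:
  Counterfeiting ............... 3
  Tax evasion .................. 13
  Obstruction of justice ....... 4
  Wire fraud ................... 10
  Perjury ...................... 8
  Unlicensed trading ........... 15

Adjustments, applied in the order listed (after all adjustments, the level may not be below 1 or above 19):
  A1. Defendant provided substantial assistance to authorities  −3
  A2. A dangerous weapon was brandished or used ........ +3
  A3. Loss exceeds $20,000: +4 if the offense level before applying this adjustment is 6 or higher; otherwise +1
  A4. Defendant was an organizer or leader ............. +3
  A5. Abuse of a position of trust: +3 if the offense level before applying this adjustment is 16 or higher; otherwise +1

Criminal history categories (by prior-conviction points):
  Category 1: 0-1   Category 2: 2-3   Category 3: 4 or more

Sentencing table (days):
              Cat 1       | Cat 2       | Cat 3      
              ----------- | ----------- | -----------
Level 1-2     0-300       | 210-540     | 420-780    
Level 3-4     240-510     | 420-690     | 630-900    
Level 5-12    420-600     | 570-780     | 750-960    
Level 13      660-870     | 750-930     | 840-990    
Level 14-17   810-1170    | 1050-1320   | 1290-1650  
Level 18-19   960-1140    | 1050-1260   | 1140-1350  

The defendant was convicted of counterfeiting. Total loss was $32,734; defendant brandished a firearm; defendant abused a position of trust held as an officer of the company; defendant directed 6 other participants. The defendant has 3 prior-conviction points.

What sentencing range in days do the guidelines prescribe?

1050-1320 days

Base offense level for counterfeiting: 3.
A1 does not apply.
A2 applies: 3 + 3 = 6.
A3 applies (level before this adjustment is 6 ≥ 6, so +4): 6 + 4 = 10.
A4 applies: 10 + 3 = 13.
A5 applies (level before this adjustment is 13 < 16, so +1): 13 + 1 = 14.
Final offense level: 14.
Criminal history: 3 prior points → Category 2 (2-3).
Level 14 falls in the 14-17 band.
Grid: Level 14-17 × Category 2 = 1050-1320 days.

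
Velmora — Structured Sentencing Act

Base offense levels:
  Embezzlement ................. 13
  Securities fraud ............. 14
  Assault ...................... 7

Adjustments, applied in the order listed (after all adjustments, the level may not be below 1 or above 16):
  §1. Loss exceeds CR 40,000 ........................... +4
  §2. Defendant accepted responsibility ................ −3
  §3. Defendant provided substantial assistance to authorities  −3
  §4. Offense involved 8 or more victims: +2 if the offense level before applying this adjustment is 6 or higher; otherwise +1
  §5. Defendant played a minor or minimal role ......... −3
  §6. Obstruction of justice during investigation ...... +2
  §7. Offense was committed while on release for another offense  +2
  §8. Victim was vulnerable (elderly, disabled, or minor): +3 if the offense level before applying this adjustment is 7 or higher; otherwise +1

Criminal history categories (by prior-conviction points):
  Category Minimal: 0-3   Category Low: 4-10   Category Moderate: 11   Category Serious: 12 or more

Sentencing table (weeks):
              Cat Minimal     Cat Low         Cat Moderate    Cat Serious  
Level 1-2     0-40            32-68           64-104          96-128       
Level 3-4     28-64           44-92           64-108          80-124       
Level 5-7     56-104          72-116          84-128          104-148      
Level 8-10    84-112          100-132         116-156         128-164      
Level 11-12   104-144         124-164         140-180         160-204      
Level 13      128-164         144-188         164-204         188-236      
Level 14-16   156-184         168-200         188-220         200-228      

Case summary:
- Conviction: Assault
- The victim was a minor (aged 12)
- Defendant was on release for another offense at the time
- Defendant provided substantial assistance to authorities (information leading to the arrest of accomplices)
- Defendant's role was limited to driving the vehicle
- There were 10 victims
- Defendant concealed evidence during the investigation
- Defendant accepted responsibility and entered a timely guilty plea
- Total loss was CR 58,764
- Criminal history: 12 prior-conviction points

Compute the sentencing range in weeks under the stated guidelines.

Base offense level for assault: 7.
§1 applies: 7 + 4 = 11.
§2 applies: 11 − 3 = 8.
§3 applies: 8 − 3 = 5.
§4 applies (level before this adjustment is 5 < 6, so +1): 5 + 1 = 6.
§5 applies: 6 − 3 = 3.
§6 applies: 3 + 2 = 5.
§7 applies: 5 + 2 = 7.
§8 applies (level before this adjustment is 7 ≥ 7, so +3): 7 + 3 = 10.
Final offense level: 10.
Criminal history: 12 prior points → Category Serious (12+).
Level 10 falls in the 8-10 band.
Grid: Level 8-10 × Category Serious = 128-164 weeks.

128-164 weeks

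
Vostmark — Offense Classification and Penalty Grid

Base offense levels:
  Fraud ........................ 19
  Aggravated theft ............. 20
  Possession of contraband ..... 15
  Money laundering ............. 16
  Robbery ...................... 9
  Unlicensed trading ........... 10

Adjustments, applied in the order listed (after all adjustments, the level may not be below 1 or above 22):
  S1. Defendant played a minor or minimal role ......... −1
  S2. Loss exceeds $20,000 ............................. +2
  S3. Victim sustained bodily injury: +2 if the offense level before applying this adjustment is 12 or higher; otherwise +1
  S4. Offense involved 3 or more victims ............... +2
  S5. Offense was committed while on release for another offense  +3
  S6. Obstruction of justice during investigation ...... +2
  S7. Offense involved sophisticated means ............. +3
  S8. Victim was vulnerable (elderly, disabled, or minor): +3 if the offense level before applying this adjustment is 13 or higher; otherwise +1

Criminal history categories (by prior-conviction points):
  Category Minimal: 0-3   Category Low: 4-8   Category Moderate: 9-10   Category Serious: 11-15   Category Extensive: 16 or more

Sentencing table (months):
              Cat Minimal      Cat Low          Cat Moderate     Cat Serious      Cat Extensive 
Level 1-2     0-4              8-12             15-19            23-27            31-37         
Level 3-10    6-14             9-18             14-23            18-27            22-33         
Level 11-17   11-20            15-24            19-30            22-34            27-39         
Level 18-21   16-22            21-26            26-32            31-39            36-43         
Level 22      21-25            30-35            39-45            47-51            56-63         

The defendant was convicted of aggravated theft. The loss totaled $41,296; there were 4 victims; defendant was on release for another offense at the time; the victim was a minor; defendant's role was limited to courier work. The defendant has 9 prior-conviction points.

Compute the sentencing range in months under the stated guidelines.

39-45 months

Base offense level for aggravated theft: 20.
S1 applies: 20 − 1 = 19.
S2 applies: 19 + 2 = 21.
S3 does not apply.
S4 applies: 21 + 2 = 23.
S5 applies: 23 + 3 = 26.
S7 does not apply.
S8 applies (level before this adjustment is 26 ≥ 13, so +3): 26 + 3 = 29.
Level 29 exceeds the maximum of 22; capped at 22.
Final offense level: 22.
Criminal history: 9 prior points → Category Moderate (9-10).
Level 22 falls in the 22 band.
Grid: Level 22 × Category Moderate = 39-45 months.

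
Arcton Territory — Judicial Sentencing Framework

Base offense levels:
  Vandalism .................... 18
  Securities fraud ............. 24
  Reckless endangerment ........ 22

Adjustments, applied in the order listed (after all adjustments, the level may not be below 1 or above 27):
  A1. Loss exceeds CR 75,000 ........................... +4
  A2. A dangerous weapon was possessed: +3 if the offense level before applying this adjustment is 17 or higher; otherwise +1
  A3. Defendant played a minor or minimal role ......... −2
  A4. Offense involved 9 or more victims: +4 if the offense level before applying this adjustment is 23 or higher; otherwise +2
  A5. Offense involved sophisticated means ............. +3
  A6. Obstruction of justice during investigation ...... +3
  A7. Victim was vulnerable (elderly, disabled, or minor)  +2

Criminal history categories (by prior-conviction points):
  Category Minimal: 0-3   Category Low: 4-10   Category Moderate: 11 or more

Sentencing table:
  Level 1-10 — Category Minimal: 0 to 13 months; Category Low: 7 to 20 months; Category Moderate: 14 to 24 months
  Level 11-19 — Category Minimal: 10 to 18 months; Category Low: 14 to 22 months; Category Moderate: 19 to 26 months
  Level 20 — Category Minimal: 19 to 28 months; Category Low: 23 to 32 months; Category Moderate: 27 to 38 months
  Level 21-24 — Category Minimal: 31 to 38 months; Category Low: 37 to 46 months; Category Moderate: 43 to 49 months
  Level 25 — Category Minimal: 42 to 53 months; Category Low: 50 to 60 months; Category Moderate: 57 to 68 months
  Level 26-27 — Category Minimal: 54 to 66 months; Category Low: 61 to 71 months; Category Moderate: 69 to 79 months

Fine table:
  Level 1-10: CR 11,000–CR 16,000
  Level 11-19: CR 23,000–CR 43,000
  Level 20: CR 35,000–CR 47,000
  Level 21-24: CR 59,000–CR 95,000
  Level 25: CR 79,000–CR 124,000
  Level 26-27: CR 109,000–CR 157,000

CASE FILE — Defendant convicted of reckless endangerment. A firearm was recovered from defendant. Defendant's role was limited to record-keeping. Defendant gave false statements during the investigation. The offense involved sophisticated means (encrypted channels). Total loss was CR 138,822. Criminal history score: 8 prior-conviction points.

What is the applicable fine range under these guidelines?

CR 109,000–CR 157,000

Base offense level for reckless endangerment: 22.
A1 applies: 22 + 4 = 26.
A2 applies (level before this adjustment is 26 ≥ 17, so +3): 26 + 3 = 29.
A3 applies: 29 − 2 = 27.
A5 applies: 27 + 3 = 30.
A6 applies: 30 + 3 = 33.
A7 does not apply.
Level 33 exceeds the maximum of 27; capped at 27.
Final offense level: 27.
Level 27 falls in the 26-27 band.
Fine table: Level 26-27 → CR 109,000–CR 157,000.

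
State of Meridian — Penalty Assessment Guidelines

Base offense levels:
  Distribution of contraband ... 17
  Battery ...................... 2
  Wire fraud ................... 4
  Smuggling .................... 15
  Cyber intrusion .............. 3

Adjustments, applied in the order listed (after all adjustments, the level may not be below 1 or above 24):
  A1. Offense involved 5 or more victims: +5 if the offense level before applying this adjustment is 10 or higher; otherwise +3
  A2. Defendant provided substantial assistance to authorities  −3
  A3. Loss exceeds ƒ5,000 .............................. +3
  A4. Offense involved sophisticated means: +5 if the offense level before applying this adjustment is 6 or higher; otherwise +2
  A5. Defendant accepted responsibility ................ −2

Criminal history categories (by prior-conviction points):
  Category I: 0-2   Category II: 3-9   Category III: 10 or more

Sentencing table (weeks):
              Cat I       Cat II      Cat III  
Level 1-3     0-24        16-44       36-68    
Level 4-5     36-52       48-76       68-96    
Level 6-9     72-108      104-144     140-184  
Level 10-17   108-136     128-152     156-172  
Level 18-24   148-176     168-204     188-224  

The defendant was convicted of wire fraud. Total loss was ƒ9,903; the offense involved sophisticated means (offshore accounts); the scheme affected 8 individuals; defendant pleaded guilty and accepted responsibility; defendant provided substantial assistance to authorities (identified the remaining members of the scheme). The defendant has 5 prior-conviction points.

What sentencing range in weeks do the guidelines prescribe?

Base offense level for wire fraud: 4.
A1 applies (level before this adjustment is 4 < 10, so +3): 4 + 3 = 7.
A2 applies: 7 − 3 = 4.
A3 applies: 4 + 3 = 7.
A4 applies (level before this adjustment is 7 ≥ 6, so +5): 7 + 5 = 12.
A5 applies: 12 − 2 = 10.
Final offense level: 10.
Criminal history: 5 prior points → Category II (3-9).
Level 10 falls in the 10-17 band.
Grid: Level 10-17 × Category II = 128-152 weeks.

128-152 weeks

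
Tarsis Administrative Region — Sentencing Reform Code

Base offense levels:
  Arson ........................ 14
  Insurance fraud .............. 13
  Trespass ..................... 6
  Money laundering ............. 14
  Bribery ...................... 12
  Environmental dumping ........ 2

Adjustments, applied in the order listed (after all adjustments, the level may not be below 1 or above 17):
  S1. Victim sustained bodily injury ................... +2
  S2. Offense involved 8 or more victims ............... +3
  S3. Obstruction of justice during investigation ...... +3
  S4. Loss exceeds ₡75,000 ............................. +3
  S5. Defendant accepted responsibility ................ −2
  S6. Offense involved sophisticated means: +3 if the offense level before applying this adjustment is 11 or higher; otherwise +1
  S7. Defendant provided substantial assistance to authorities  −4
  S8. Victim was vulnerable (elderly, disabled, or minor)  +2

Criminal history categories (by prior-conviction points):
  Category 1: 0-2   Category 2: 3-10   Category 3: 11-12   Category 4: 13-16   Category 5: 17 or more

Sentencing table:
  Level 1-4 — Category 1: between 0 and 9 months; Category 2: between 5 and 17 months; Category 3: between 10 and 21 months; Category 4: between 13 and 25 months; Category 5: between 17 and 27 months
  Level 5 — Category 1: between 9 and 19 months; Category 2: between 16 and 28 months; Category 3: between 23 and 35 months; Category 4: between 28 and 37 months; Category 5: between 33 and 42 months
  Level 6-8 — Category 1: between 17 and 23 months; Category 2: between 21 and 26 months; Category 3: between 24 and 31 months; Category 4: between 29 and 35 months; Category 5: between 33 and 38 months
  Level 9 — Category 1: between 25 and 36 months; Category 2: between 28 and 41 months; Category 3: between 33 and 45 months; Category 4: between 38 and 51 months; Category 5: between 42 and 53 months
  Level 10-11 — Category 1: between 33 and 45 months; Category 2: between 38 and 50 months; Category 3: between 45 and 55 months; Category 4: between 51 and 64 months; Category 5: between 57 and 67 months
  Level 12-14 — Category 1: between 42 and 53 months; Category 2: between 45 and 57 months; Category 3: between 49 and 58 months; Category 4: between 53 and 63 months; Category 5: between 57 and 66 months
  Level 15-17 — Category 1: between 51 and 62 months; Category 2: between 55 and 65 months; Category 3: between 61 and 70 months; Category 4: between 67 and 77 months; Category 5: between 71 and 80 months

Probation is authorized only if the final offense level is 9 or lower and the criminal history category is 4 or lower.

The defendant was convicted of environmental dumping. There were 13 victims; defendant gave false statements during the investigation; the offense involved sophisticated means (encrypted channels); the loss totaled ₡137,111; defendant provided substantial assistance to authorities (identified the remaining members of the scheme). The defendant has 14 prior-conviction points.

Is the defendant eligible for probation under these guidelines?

Base offense level for environmental dumping: 2.
S1 does not apply.
S2 applies: 2 + 3 = 5.
S3 applies: 5 + 3 = 8.
S4 applies: 8 + 3 = 11.
S5 does not apply.
S6 applies (level before this adjustment is 11 ≥ 11, so +3): 11 + 3 = 14.
S7 applies: 14 − 4 = 10.
Final offense level: 10.
Criminal history: 14 prior points → Category 4 (13-16).
Level 10 falls in the 10-11 band.
Grid: Level 10-11 × Category 4 = 51-64 months.
Probation check: level 10 > 9 and category 4 ≤ 4 → not eligible.

No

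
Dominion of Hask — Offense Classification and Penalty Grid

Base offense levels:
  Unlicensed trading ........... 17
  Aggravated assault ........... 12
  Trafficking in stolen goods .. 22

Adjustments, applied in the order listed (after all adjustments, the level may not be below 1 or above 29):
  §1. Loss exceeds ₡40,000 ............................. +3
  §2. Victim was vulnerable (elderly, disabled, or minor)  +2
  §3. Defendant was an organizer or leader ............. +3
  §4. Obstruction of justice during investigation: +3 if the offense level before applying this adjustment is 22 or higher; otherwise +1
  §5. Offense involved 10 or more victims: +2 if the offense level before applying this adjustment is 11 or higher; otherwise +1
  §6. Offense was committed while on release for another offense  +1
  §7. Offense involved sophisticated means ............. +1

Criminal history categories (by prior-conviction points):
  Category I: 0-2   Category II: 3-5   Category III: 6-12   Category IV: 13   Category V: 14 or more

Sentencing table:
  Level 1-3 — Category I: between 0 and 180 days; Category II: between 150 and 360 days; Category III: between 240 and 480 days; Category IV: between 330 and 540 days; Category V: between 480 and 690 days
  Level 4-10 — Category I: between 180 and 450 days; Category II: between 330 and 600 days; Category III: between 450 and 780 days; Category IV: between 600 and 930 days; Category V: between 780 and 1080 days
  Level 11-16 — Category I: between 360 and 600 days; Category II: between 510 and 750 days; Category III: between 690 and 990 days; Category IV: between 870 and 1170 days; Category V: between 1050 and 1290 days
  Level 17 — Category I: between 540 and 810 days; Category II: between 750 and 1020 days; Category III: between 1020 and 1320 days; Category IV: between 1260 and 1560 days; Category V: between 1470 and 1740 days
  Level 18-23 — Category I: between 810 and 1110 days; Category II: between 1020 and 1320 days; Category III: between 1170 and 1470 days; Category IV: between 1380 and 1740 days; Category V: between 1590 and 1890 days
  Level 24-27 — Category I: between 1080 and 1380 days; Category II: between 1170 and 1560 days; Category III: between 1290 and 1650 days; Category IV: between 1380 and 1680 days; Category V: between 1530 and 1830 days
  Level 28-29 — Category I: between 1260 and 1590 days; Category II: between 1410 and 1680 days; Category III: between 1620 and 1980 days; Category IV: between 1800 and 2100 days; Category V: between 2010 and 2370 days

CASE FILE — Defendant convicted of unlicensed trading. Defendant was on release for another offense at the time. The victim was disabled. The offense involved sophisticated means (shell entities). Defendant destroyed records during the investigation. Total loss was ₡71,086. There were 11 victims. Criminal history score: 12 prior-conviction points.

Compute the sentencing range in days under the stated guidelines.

Base offense level for unlicensed trading: 17.
§1 applies: 17 + 3 = 20.
§2 applies: 20 + 2 = 22.
§3 does not apply.
§4 applies (level before this adjustment is 22 ≥ 22, so +3): 22 + 3 = 25.
§5 applies (level before this adjustment is 25 ≥ 11, so +2): 25 + 2 = 27.
§6 applies: 27 + 1 = 28.
§7 applies: 28 + 1 = 29.
Final offense level: 29.
Criminal history: 12 prior points → Category III (6-12).
Level 29 falls in the 28-29 band.
Grid: Level 28-29 × Category III = 1620-1980 days.

1620-1980 days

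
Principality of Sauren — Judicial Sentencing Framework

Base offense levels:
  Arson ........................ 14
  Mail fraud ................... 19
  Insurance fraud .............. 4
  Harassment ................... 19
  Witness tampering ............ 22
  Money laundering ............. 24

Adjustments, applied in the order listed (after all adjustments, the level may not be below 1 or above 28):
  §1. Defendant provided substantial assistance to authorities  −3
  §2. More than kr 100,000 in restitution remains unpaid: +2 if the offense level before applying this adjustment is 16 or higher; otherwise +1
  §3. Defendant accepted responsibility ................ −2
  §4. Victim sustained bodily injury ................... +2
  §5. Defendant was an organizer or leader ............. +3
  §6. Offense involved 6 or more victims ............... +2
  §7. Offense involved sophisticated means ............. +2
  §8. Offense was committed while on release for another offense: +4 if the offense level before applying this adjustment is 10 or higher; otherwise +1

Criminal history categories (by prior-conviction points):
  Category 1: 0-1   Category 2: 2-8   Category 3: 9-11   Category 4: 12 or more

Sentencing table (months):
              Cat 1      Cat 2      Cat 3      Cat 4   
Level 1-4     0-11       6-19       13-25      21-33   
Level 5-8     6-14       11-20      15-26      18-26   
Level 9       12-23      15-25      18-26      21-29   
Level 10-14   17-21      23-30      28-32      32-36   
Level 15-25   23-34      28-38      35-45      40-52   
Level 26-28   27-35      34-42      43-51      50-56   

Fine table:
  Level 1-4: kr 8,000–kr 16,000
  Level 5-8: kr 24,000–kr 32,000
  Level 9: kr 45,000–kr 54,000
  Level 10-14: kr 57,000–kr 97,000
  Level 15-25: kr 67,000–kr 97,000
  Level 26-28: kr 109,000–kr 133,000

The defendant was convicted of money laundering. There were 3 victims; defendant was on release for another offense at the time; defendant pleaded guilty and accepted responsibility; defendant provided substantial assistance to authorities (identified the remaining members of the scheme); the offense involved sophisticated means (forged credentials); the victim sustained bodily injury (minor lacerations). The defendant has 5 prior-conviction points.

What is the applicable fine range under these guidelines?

kr 109,000–kr 133,000

Base offense level for money laundering: 24.
§1 applies: 24 − 3 = 21.
§3 applies: 21 − 2 = 19.
§4 applies: 19 + 2 = 21.
§6 does not apply.
§7 applies: 21 + 2 = 23.
§8 applies (level before this adjustment is 23 ≥ 10, so +4): 23 + 4 = 27.
Final offense level: 27.
Level 27 falls in the 26-28 band.
Fine table: Level 26-28 → kr 109,000–kr 133,000.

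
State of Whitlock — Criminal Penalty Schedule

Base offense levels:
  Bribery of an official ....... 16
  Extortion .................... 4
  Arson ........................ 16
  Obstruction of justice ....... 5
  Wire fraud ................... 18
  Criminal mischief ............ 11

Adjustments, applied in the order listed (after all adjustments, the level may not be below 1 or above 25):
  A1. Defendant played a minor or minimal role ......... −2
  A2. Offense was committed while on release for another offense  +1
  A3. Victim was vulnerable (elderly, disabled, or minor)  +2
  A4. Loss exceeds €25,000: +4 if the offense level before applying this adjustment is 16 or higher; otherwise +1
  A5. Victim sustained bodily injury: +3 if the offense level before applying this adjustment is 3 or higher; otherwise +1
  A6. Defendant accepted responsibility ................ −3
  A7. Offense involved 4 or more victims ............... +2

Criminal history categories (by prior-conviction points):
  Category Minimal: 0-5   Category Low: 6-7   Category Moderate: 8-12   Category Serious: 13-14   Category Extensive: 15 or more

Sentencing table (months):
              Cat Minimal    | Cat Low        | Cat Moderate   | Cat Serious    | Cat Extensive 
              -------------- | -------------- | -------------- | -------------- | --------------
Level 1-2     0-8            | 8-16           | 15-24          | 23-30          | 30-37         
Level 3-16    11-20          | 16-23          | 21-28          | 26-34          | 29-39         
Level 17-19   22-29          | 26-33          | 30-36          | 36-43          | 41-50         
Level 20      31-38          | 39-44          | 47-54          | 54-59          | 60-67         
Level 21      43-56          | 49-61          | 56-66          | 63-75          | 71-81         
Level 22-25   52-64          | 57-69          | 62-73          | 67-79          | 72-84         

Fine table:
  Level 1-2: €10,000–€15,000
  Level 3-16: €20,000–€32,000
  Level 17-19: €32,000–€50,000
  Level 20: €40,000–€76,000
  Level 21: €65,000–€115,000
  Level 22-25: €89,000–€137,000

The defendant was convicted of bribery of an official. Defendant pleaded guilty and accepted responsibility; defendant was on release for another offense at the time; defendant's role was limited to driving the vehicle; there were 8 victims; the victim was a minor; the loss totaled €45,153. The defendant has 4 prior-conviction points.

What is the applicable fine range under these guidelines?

Base offense level for bribery of an official: 16.
A1 applies: 16 − 2 = 14.
A2 applies: 14 + 1 = 15.
A3 applies: 15 + 2 = 17.
A4 applies (level before this adjustment is 17 ≥ 16, so +4): 17 + 4 = 21.
A6 applies: 21 − 3 = 18.
A7 applies: 18 + 2 = 20.
Final offense level: 20.
Level 20 falls in the 20 band.
Fine table: Level 20 → €40,000–€76,000.

€40,000–€76,000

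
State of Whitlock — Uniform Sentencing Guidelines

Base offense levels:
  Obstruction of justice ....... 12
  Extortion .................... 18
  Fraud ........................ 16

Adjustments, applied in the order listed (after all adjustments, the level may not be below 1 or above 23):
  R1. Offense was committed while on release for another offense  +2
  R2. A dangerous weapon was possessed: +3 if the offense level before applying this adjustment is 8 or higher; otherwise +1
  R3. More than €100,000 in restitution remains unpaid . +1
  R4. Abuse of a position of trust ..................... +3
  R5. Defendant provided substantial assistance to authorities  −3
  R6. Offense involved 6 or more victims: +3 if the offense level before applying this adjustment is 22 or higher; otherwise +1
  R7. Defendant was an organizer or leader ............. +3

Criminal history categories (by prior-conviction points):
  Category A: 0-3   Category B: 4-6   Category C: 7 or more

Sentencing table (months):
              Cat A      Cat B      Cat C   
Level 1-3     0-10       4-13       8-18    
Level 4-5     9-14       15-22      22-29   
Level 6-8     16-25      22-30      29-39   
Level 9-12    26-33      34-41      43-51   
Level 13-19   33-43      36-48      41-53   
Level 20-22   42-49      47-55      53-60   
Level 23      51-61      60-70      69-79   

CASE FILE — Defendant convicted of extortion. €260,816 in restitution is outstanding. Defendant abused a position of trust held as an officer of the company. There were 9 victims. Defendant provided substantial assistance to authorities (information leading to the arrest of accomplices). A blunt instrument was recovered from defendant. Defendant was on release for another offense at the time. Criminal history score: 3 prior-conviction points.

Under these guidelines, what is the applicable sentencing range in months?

Base offense level for extortion: 18.
R1 applies: 18 + 2 = 20.
R2 applies (level before this adjustment is 20 ≥ 8, so +3): 20 + 3 = 23.
R3 applies: 23 + 1 = 24.
R4 applies: 24 + 3 = 27.
R5 applies: 27 − 3 = 24.
R6 applies (level before this adjustment is 24 ≥ 22, so +3): 24 + 3 = 27.
Level 27 exceeds the maximum of 23; capped at 23.
Final offense level: 23.
Criminal history: 3 prior points → Category A (0-3).
Level 23 falls in the 23 band.
Grid: Level 23 × Category A = 51-61 months.

51-61 months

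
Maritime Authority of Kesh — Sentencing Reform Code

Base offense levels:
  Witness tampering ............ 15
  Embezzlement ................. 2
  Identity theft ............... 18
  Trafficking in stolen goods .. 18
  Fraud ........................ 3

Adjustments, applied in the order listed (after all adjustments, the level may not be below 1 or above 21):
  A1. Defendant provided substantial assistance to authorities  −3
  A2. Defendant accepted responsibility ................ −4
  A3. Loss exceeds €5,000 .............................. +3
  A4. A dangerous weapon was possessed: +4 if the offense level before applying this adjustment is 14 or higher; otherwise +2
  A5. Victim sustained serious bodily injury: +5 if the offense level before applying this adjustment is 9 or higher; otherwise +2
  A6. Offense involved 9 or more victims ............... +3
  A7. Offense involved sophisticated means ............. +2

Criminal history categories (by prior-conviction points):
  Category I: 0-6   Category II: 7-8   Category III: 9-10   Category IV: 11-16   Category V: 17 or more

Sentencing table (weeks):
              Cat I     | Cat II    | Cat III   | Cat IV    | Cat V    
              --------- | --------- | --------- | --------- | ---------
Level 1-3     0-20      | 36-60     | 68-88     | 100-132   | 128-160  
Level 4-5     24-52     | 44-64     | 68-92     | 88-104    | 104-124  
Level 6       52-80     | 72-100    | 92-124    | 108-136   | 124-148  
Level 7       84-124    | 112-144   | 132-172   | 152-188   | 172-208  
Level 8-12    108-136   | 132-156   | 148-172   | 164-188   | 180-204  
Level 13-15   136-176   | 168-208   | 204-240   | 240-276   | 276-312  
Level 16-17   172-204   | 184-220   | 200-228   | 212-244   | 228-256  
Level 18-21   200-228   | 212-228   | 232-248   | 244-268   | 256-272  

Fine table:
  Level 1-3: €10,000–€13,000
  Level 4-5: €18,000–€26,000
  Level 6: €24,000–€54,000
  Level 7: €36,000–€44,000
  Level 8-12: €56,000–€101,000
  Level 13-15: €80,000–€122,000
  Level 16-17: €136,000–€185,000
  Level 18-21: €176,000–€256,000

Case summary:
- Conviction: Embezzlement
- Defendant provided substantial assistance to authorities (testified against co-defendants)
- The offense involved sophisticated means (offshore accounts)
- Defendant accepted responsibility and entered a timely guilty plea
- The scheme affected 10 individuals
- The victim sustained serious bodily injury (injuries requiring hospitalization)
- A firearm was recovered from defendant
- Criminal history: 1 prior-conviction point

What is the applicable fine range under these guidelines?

€18,000–€26,000

Base offense level for embezzlement: 2.
A1 applies: 2 − 3 = -1.
A2 applies: -1 − 4 = -5.
A3 does not apply.
A4 applies (level before this adjustment is -5 < 14, so +2): -5 + 2 = -3.
A5 applies (level before this adjustment is -3 < 9, so +2): -3 + 2 = -1.
A6 applies: -1 + 3 = 2.
A7 applies: 2 + 2 = 4.
Final offense level: 4.
Level 4 falls in the 4-5 band.
Fine table: Level 4-5 → €18,000–€26,000.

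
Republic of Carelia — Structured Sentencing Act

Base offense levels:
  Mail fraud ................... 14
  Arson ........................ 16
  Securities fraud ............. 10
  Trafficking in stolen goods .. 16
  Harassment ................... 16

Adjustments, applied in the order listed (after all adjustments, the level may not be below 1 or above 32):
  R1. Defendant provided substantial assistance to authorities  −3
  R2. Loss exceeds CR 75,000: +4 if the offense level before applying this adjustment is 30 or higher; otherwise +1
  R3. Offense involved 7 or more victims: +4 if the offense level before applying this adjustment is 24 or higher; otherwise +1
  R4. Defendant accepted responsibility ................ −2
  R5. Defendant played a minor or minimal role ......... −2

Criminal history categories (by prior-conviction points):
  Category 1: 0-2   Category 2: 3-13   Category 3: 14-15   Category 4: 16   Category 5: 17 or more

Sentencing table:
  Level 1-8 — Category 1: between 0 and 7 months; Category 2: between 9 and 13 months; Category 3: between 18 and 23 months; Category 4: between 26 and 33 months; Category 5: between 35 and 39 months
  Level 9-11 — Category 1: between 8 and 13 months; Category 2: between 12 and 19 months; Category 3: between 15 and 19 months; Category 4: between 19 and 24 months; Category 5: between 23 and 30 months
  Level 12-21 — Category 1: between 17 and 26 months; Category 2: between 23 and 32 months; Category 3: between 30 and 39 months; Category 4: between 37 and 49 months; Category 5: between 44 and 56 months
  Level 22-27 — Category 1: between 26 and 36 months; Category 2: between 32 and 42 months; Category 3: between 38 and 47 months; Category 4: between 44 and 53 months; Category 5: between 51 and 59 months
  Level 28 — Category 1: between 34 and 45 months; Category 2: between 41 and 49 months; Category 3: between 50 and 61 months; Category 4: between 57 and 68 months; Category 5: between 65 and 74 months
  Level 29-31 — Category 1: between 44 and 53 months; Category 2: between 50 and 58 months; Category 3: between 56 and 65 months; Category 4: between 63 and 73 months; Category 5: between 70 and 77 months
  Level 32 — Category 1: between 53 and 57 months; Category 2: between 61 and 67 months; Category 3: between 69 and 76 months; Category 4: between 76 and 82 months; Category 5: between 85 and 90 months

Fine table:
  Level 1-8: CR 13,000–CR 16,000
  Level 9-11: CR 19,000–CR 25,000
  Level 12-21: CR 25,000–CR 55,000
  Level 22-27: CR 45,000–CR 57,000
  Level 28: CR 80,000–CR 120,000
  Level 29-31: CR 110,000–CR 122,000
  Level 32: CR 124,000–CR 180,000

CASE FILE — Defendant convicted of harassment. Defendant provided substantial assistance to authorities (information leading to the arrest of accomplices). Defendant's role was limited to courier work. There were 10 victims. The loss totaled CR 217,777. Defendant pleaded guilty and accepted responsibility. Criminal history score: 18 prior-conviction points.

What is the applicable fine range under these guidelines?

Base offense level for harassment: 16.
R1 applies: 16 − 3 = 13.
R2 applies (level before this adjustment is 13 < 30, so +1): 13 + 1 = 14.
R3 applies (level before this adjustment is 14 < 24, so +1): 14 + 1 = 15.
R4 applies: 15 − 2 = 13.
R5 applies: 13 − 2 = 11.
Final offense level: 11.
Level 11 falls in the 9-11 band.
Fine table: Level 9-11 → CR 19,000–CR 25,000.

CR 19,000–CR 25,000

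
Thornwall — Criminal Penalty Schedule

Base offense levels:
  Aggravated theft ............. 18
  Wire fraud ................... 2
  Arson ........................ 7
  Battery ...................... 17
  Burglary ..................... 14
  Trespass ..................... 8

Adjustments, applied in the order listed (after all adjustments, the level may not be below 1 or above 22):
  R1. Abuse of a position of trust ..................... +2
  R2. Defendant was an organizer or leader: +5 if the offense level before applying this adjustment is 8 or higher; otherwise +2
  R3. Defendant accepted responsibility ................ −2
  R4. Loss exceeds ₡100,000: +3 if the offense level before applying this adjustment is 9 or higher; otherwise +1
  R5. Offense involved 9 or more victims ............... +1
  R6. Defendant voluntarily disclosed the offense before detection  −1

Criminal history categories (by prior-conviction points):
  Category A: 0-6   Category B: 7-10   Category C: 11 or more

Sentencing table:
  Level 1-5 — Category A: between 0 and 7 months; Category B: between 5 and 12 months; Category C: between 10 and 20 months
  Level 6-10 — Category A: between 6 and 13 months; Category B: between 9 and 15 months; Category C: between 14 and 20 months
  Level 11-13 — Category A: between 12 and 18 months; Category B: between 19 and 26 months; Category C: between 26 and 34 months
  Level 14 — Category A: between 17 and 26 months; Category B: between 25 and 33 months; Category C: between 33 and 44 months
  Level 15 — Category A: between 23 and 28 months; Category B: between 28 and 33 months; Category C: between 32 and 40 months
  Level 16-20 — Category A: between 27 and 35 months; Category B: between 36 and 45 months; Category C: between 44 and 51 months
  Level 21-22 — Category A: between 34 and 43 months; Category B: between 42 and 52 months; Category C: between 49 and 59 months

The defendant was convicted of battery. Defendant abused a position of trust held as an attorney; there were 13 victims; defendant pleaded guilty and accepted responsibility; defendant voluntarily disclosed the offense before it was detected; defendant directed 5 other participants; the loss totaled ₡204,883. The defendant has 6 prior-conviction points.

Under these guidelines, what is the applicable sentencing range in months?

Base offense level for battery: 17.
R1 applies: 17 + 2 = 19.
R2 applies (level before this adjustment is 19 ≥ 8, so +5): 19 + 5 = 24.
R3 applies: 24 − 2 = 22.
R4 applies (level before this adjustment is 22 ≥ 9, so +3): 22 + 3 = 25.
R5 applies: 25 + 1 = 26.
R6 applies: 26 − 1 = 25.
Level 25 exceeds the maximum of 22; capped at 22.
Final offense level: 22.
Criminal history: 6 prior points → Category A (0-6).
Level 22 falls in the 21-22 band.
Grid: Level 21-22 × Category A = 34-43 months.

34-43 months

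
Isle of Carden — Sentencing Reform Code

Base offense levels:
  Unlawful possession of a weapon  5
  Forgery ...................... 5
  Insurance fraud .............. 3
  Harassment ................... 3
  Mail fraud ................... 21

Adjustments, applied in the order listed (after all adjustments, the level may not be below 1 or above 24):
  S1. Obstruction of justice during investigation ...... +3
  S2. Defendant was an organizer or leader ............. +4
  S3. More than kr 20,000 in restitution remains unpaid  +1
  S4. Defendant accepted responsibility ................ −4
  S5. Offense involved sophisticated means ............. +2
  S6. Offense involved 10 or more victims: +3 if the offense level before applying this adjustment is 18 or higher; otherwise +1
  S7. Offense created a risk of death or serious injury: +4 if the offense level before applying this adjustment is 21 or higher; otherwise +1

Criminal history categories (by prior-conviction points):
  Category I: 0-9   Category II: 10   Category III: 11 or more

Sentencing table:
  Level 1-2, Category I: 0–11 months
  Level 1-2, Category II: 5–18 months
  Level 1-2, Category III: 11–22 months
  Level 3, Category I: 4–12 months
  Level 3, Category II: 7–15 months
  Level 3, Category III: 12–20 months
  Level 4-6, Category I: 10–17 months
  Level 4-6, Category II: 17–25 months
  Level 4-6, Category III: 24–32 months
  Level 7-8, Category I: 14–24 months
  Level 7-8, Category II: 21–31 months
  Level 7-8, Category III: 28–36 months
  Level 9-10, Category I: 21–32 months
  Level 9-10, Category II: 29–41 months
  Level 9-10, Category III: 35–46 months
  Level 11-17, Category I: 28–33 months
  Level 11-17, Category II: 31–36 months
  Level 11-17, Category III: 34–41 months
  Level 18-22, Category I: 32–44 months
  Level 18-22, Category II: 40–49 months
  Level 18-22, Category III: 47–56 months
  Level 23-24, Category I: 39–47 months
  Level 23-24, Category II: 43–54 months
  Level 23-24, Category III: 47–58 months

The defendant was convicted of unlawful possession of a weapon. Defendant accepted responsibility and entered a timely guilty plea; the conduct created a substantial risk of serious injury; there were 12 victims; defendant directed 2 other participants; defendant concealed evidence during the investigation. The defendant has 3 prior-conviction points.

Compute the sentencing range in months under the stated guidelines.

21-32 months

Base offense level for unlawful possession of a weapon: 5.
S1 applies: 5 + 3 = 8.
S2 applies: 8 + 4 = 12.
S3 does not apply.
S4 applies: 12 − 4 = 8.
S5 does not apply.
S6 applies (level before this adjustment is 8 < 18, so +1): 8 + 1 = 9.
S7 applies (level before this adjustment is 9 < 21, so +1): 9 + 1 = 10.
Final offense level: 10.
Criminal history: 3 prior points → Category I (0-9).
Level 10 falls in the 9-10 band.
Grid: Level 9-10 × Category I = 21-32 months.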